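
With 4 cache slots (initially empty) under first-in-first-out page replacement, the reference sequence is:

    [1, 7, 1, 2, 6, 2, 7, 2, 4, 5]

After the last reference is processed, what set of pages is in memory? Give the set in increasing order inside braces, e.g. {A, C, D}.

1: miss, frames (1)
7: miss, frames (1 7)
1: hit
2: miss, frames (1 7 2)
6: miss, frames (1 7 2 6)
2: hit
7: hit
2: hit
4: miss, evict 1, frames (7 2 6 4)
5: miss, evict 7, frames (2 6 4 5)

{2, 4, 5, 6}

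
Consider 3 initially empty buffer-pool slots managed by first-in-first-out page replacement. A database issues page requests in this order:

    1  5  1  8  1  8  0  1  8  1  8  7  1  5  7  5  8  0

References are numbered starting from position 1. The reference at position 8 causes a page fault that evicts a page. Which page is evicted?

5

pos 1: 1 → miss, frames {1}
pos 2: 5 → miss, frames {1,5}
pos 3: 1 → hit
pos 4: 8 → miss, frames {1,5,8}
pos 5: 1 → hit
pos 6: 8 → hit
pos 7: 0 → miss, evict 1, frames {5,8,0}
pos 8: 1 → miss, evict 5, frames {8,0,1}
At position 8, page 5 is evicted.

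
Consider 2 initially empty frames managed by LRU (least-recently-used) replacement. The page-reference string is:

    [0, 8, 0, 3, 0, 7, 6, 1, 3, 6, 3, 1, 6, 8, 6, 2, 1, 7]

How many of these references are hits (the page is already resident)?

0 → fault, frames (0)
8 → fault, frames (0 8)
0 → hit
3 → fault, evict 8, frames (0 3)
0 → hit
7 → fault, evict 3, frames (0 7)
6 → fault, evict 0, frames (7 6)
1 → fault, evict 7, frames (6 1)
3 → fault, evict 6, frames (1 3)
6 → fault, evict 1, frames (3 6)
3 → hit
1 → fault, evict 6, frames (3 1)
6 → fault, evict 3, frames (1 6)
8 → fault, evict 1, frames (6 8)
6 → hit
2 → fault, evict 8, frames (6 2)
1 → fault, evict 6, frames (2 1)
7 → fault, evict 2, frames (1 7)
Hits: 4.

4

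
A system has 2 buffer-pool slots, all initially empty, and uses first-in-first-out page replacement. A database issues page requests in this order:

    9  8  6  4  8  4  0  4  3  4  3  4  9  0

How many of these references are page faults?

9 → fault, frames [9]
8 → fault, frames [9, 8]
6 → fault, evict 9, frames [8, 6]
4 → fault, evict 8, frames [6, 4]
8 → fault, evict 6, frames [4, 8]
4 → hit
0 → fault, evict 4, frames [8, 0]
4 → fault, evict 8, frames [0, 4]
3 → fault, evict 0, frames [4, 3]
4 → hit
3 → hit
4 → hit
9 → fault, evict 4, frames [3, 9]
0 → fault, evict 3, frames [9, 0]
Page faults: 10.

10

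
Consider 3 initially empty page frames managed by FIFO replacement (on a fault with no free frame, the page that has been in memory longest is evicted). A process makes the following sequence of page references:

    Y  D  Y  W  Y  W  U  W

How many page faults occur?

Y → fault, frames (Y)
D → fault, frames (Y D)
Y → hit
W → fault, frames (Y D W)
Y → hit
W → hit
U → fault, evict Y, frames (D W U)
W → hit
Page faults: 4.

4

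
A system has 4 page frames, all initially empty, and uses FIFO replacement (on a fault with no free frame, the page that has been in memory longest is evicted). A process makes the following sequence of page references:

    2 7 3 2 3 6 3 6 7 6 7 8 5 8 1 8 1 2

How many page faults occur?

8

2 → fault, frames [2]
7 → fault, frames [2, 7]
3 → fault, frames [2, 7, 3]
2 → hit
3 → hit
6 → fault, frames [2, 7, 3, 6]
3 → hit
6 → hit
7 → hit
6 → hit
7 → hit
8 → fault, evict 2, frames [7, 3, 6, 8]
5 → fault, evict 7, frames [3, 6, 8, 5]
8 → hit
1 → fault, evict 3, frames [6, 8, 5, 1]
8 → hit
1 → hit
2 → fault, evict 6, frames [8, 5, 1, 2]
Page faults: 8.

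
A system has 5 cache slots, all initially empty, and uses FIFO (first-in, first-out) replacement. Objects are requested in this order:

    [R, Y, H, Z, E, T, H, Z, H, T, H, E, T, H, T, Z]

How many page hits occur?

10

R -> miss, frames [R]
Y -> miss, frames [R, Y]
H -> miss, frames [R, Y, H]
Z -> miss, frames [R, Y, H, Z]
E -> miss, frames [R, Y, H, Z, E]
T -> miss, evict R, frames [Y, H, Z, E, T]
H -> hit
Z -> hit
H -> hit
T -> hit
H -> hit
E -> hit
T -> hit
H -> hit
T -> hit
Z -> hit
Hits: 10.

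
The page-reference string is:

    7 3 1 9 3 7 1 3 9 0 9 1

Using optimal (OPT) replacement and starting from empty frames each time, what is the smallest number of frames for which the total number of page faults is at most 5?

4

f=1: 12 faults
f=2: 9 faults
f=3: 6 faults
f=4: 5 faults
f=5: 5 faults
Smallest f with faults ≤ 5 is 4.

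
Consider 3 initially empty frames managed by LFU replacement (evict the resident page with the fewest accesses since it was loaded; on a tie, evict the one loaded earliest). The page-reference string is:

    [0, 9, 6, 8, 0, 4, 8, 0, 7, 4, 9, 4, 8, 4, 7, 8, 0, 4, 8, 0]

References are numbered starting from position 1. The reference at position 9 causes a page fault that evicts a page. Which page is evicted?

pos 1: 0 → fault, frames (0)
pos 2: 9 → fault, frames (0 9)
pos 3: 6 → fault, frames (0 9 6)
pos 4: 8 → fault, evict 0, frames (9 6 8)
pos 5: 0 → fault, evict 9, frames (6 8 0)
pos 6: 4 → fault, evict 6, frames (8 0 4)
pos 7: 8 → hit
pos 8: 0 → hit
pos 9: 7 → fault, evict 4, frames (8 0 7)
At position 9, page 4 is evicted.

4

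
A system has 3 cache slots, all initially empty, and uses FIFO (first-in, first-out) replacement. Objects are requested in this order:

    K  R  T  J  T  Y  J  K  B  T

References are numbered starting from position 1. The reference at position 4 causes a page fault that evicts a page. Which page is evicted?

pos 1: K → miss, frames {K}
pos 2: R → miss, frames {K,R}
pos 3: T → miss, frames {K,R,T}
pos 4: J → miss, evict K, frames {R,T,J}
At position 4, page K is evicted.

K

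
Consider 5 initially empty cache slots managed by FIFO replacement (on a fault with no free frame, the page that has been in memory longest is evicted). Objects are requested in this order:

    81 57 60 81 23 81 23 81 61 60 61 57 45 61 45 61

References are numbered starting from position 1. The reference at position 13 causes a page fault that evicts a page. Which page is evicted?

pos 1: 81 -> miss, frames (81)
pos 2: 57 -> miss, frames (81 57)
pos 3: 60 -> miss, frames (81 57 60)
pos 4: 81 -> hit
pos 5: 23 -> miss, frames (81 57 60 23)
pos 6: 81 -> hit
pos 7: 23 -> hit
pos 8: 81 -> hit
pos 9: 61 -> miss, frames (81 57 60 23 61)
pos 10: 60 -> hit
pos 11: 61 -> hit
pos 12: 57 -> hit
pos 13: 45 -> miss, evict 81, frames (57 60 23 61 45)
At position 13, page 81 is evicted.

81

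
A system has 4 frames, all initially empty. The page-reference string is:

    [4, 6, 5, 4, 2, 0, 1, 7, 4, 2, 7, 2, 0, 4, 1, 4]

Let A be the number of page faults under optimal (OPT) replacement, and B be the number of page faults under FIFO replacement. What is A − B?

Under OPT: F F F . F F F F . . . . . . F . → 8 faults.
Under FIFO: F F F . F F F F F F . . F . F . → 11 faults.
A − B = 8 − 11 = -3.

-3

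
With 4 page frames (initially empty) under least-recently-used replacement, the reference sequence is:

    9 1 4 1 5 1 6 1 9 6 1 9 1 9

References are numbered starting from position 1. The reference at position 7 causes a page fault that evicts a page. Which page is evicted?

9

pos 1: 9: miss, frames [9]
pos 2: 1: miss, frames [9, 1]
pos 3: 4: miss, frames [9, 1, 4]
pos 4: 1: hit
pos 5: 5: miss, frames [9, 4, 1, 5]
pos 6: 1: hit
pos 7: 6: miss, evict 9, frames [4, 5, 1, 6]
At position 7, page 9 is evicted.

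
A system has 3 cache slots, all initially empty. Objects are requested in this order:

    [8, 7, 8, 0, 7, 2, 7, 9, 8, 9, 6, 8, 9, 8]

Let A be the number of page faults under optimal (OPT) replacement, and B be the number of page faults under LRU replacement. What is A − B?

Under OPT: F F . F . F . F . . F . . . → 6 faults.
Under LRU: F F . F . F . F F . F . . . → 7 faults.
A − B = 6 − 7 = -1.

-1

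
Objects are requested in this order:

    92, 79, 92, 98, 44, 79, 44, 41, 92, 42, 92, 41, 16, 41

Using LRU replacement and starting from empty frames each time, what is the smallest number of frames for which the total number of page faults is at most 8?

4

f=1: 14 faults
f=2: 10 faults
f=3: 9 faults
f=4: 8 faults
f=5: 7 faults
f=6: 7 faults
f=7: 7 faults
Smallest f with faults ≤ 8 is 4.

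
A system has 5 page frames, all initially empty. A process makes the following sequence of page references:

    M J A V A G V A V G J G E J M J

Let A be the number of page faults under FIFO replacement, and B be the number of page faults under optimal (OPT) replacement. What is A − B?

2

Under FIFO: F F F F . F . . . . . . F . F F → 8 faults.
Under OPT: F F F F . F . . . . . . F . . . → 6 faults.
A − B = 8 − 6 = 2.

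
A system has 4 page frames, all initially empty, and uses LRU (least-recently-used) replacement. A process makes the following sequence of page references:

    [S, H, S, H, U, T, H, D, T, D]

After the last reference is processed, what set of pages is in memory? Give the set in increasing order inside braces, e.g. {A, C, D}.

{D, H, T, U}

S: miss, frames [S]
H: miss, frames [S, H]
S: hit
H: hit
U: miss, frames [S, H, U]
T: miss, frames [S, H, U, T]
H: hit
D: miss, evict S, frames [U, T, H, D]
T: hit
D: hit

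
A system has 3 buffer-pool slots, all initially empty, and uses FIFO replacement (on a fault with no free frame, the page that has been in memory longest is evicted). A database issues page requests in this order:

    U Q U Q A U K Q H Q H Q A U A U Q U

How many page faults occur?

U: fault, frames {U}
Q: fault, frames {U,Q}
U: hit
Q: hit
A: fault, frames {U,Q,A}
U: hit
K: fault, evict U, frames {Q,A,K}
Q: hit
H: fault, evict Q, frames {A,K,H}
Q: fault, evict A, frames {K,H,Q}
H: hit
Q: hit
A: fault, evict K, frames {H,Q,A}
U: fault, evict H, frames {Q,A,U}
A: hit
U: hit
Q: hit
U: hit
Page faults: 8.

8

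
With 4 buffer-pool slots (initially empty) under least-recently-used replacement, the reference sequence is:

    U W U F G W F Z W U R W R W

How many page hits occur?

7

U → fault, frames {U}
W → fault, frames {U,W}
U → hit
F → fault, frames {W,U,F}
G → fault, frames {W,U,F,G}
W → hit
F → hit
Z → fault, evict U, frames {G,W,F,Z}
W → hit
U → fault, evict G, frames {F,Z,W,U}
R → fault, evict F, frames {Z,W,U,R}
W → hit
R → hit
W → hit
Hits: 7.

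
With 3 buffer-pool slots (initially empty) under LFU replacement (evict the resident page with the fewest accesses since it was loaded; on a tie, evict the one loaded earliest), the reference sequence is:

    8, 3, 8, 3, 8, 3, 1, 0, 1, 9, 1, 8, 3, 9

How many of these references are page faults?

8 → fault, frames {8}
3 → fault, frames {8,3}
8 → hit
3 → hit
8 → hit
3 → hit
1 → fault, frames {8,3,1}
0 → fault, evict 1, frames {8,3,0}
1 → fault, evict 0, frames {8,3,1}
9 → fault, evict 1, frames {8,3,9}
1 → fault, evict 9, frames {8,3,1}
8 → hit
3 → hit
9 → fault, evict 1, frames {8,3,9}
Page faults: 8.

8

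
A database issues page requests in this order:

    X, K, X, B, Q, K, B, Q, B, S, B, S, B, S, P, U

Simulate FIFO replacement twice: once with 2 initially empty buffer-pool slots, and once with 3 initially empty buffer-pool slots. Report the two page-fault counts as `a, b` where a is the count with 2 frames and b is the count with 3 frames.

2 frames: F F . F F F F F . F F . . . F F → 11 faults.
3 frames: F F . F F . . . . F . . . . F F → 7 faults.
7 < 11: adding a frame reduced faults, as is typical.

11, 7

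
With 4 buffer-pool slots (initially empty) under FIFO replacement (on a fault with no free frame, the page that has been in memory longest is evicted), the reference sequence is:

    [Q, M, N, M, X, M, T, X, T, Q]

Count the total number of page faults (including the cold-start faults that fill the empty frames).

Q → miss, frames [Q]
M → miss, frames [Q, M]
N → miss, frames [Q, M, N]
M → hit
X → miss, frames [Q, M, N, X]
M → hit
T → miss, evict Q, frames [M, N, X, T]
X → hit
T → hit
Q → miss, evict M, frames [N, X, T, Q]
Page faults: 6.

6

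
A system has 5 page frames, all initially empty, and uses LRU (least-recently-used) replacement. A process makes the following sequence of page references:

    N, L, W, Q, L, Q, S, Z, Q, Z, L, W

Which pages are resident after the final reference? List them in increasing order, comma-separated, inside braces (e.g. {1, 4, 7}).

N -> miss, frames {N}
L -> miss, frames {N,L}
W -> miss, frames {N,L,W}
Q -> miss, frames {N,L,W,Q}
L -> hit
Q -> hit
S -> miss, frames {N,W,L,Q,S}
Z -> miss, evict N, frames {W,L,Q,S,Z}
Q -> hit
Z -> hit
L -> hit
W -> hit

{L, Q, S, W, Z}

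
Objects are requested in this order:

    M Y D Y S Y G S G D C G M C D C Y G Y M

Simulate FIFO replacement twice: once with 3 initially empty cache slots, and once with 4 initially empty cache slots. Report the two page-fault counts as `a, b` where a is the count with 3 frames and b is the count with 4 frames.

3 frames: F F F . F . F . . . F . F . F . F F . F → 11 faults.
4 frames: F F F . F . F . . . F . F . F . F F . . → 10 faults.
10 < 11: adding a frame reduced faults, as is typical.

11, 10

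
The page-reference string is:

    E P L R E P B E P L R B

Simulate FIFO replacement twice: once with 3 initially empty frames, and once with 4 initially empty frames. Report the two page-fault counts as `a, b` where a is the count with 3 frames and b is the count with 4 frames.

3 frames: F F F F F F F . . F F . → 9 faults.
4 frames: F F F F . . F F F F F F → 10 faults.
10 > 9: adding a frame increased faults — Belady's anomaly.

9, 10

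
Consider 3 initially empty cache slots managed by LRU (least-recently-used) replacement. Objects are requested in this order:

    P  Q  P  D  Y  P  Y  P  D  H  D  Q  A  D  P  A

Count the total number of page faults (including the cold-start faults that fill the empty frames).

8

P -> fault, frames [P]
Q -> fault, frames [P, Q]
P -> hit
D -> fault, frames [Q, P, D]
Y -> fault, evict Q, frames [P, D, Y]
P -> hit
Y -> hit
P -> hit
D -> hit
H -> fault, evict Y, frames [P, D, H]
D -> hit
Q -> fault, evict P, frames [H, D, Q]
A -> fault, evict H, frames [D, Q, A]
D -> hit
P -> fault, evict Q, frames [A, D, P]
A -> hit
Page faults: 8.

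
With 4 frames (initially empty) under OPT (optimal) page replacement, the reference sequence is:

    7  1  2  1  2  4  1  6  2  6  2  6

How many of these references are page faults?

5

7 -> fault, frames (7)
1 -> fault, frames (7 1)
2 -> fault, frames (7 1 2)
1 -> hit
2 -> hit
4 -> fault, frames (7 1 2 4)
1 -> hit
6 -> fault, evict 4, frames (7 1 2 6)
2 -> hit
6 -> hit
2 -> hit
6 -> hit
Page faults: 5.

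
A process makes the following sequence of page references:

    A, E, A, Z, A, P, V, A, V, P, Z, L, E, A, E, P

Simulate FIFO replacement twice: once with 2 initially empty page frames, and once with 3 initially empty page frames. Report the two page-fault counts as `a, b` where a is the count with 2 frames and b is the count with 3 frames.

2 frames: F F . F F F F F . F F F F F . F → 13 faults.
3 frames: F F . F . F F F . . F F F F . F → 11 faults.
11 < 13: adding a frame reduced faults, as is typical.

13, 11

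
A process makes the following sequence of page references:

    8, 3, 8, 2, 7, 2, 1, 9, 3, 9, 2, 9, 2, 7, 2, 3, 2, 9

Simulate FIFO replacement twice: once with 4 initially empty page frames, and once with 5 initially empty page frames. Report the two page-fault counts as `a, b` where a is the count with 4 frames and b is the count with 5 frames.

4 frames: F F . F F . F F F . F . . F . . . . → 9 faults.
5 frames: F F . F F . F F . . . . . . . . . . → 6 faults.
6 < 9: adding a frame reduced faults, as is typical.

9, 6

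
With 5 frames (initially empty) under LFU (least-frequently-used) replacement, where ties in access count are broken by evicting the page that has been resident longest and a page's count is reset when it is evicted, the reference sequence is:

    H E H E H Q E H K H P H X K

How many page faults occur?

H → miss, frames (H)
E → miss, frames (H E)
H → hit
E → hit
H → hit
Q → miss, frames (H E Q)
E → hit
H → hit
K → miss, frames (H E Q K)
H → hit
P → miss, frames (H E Q K P)
H → hit
X → miss, evict Q, frames (H E K P X)
K → hit
Page faults: 6.

6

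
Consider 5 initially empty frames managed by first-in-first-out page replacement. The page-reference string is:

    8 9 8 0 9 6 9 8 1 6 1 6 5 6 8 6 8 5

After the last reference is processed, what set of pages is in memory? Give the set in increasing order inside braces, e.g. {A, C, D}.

{0, 1, 5, 6, 8}

8 -> miss, frames [8]
9 -> miss, frames [8, 9]
8 -> hit
0 -> miss, frames [8, 9, 0]
9 -> hit
6 -> miss, frames [8, 9, 0, 6]
9 -> hit
8 -> hit
1 -> miss, frames [8, 9, 0, 6, 1]
6 -> hit
1 -> hit
6 -> hit
5 -> miss, evict 8, frames [9, 0, 6, 1, 5]
6 -> hit
8 -> miss, evict 9, frames [0, 6, 1, 5, 8]
6 -> hit
8 -> hit
5 -> hit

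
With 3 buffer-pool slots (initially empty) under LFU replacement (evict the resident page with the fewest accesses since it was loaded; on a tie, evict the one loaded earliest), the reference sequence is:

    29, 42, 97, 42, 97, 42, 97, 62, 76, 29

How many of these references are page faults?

29 → miss, frames [29]
42 → miss, frames [29, 42]
97 → miss, frames [29, 42, 97]
42 → hit
97 → hit
42 → hit
97 → hit
62 → miss, evict 29, frames [42, 97, 62]
76 → miss, evict 62, frames [42, 97, 76]
29 → miss, evict 76, frames [42, 97, 29]
Page faults: 6.

6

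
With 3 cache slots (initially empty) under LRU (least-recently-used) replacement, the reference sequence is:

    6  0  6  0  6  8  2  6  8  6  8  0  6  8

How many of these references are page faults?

6 -> miss, frames [6]
0 -> miss, frames [6, 0]
6 -> hit
0 -> hit
6 -> hit
8 -> miss, frames [0, 6, 8]
2 -> miss, evict 0, frames [6, 8, 2]
6 -> hit
8 -> hit
6 -> hit
8 -> hit
0 -> miss, evict 2, frames [6, 8, 0]
6 -> hit
8 -> hit
Page faults: 5.

5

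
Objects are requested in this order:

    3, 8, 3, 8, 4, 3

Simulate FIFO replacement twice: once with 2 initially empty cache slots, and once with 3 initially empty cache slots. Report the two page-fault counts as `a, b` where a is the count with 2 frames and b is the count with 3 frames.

4, 3

2 frames: F F . . F F → 4 faults.
3 frames: F F . . F . → 3 faults.
3 < 4: adding a frame reduced faults, as is typical.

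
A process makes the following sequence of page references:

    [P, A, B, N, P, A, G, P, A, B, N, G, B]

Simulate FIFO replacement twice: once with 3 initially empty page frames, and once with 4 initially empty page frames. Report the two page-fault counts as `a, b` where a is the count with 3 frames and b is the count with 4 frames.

9, 10

3 frames: F F F F F F F . . F F . . → 9 faults.
4 frames: F F F F . . F F F F F F . → 10 faults.
10 > 9: adding a frame increased faults — Belady's anomaly.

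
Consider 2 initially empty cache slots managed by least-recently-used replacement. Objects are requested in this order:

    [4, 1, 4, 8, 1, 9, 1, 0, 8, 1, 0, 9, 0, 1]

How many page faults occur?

11

4: miss, frames (4)
1: miss, frames (4 1)
4: hit
8: miss, evict 1, frames (4 8)
1: miss, evict 4, frames (8 1)
9: miss, evict 8, frames (1 9)
1: hit
0: miss, evict 9, frames (1 0)
8: miss, evict 1, frames (0 8)
1: miss, evict 0, frames (8 1)
0: miss, evict 8, frames (1 0)
9: miss, evict 1, frames (0 9)
0: hit
1: miss, evict 9, frames (0 1)
Page faults: 11.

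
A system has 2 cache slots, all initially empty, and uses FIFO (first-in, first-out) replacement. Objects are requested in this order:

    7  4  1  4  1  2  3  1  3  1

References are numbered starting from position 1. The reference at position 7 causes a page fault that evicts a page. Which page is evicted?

pos 1: 7 -> miss, frames (7)
pos 2: 4 -> miss, frames (7 4)
pos 3: 1 -> miss, evict 7, frames (4 1)
pos 4: 4 -> hit
pos 5: 1 -> hit
pos 6: 2 -> miss, evict 4, frames (1 2)
pos 7: 3 -> miss, evict 1, frames (2 3)
At position 7, page 1 is evicted.

1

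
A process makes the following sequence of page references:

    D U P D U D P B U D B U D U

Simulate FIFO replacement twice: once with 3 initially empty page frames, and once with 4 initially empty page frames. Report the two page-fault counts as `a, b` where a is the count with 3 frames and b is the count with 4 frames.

6, 4

3 frames: F F F . . . . F . F . F . . → 6 faults.
4 frames: F F F . . . . F . . . . . . → 4 faults.
4 < 6: adding a frame reduced faults, as is typical.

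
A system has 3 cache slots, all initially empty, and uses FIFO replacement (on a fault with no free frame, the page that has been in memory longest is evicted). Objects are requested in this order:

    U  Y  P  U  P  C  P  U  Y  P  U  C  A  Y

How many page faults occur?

U: miss, frames [U]
Y: miss, frames [U, Y]
P: miss, frames [U, Y, P]
U: hit
P: hit
C: miss, evict U, frames [Y, P, C]
P: hit
U: miss, evict Y, frames [P, C, U]
Y: miss, evict P, frames [C, U, Y]
P: miss, evict C, frames [U, Y, P]
U: hit
C: miss, evict U, frames [Y, P, C]
A: miss, evict Y, frames [P, C, A]
Y: miss, evict P, frames [C, A, Y]
Page faults: 10.

10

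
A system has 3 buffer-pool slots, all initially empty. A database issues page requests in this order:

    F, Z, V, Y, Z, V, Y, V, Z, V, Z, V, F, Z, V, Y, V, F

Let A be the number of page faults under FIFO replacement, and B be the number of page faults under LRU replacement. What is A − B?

Under FIFO: F F F F . . . . . . . . F F F F . F → 9 faults.
Under LRU: F F F F . . . . . . . . F . . F . F → 7 faults.
A − B = 9 − 7 = 2.

2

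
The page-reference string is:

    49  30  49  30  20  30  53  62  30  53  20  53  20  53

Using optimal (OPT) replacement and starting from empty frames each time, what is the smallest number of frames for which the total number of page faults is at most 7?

2

f=1: 14 faults
f=2: 7 faults
f=3: 6 faults
f=4: 5 faults
f=5: 5 faults
Smallest f with faults ≤ 7 is 2.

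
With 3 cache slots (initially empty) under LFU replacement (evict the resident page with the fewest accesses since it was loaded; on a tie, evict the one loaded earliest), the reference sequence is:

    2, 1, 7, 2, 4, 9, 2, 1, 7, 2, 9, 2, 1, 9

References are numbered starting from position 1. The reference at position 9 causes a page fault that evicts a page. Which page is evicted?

pos 1: 2 → miss, frames (2)
pos 2: 1 → miss, frames (2 1)
pos 3: 7 → miss, frames (2 1 7)
pos 4: 2 → hit
pos 5: 4 → miss, evict 1, frames (2 7 4)
pos 6: 9 → miss, evict 7, frames (2 4 9)
pos 7: 2 → hit
pos 8: 1 → miss, evict 4, frames (2 9 1)
pos 9: 7 → miss, evict 9, frames (2 1 7)
At position 9, page 9 is evicted.

9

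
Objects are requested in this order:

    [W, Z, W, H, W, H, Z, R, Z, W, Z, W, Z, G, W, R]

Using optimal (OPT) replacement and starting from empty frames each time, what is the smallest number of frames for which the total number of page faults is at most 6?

3

f=1: 16 faults
f=2: 8 faults
f=3: 5 faults
f=4: 5 faults
f=5: 5 faults
Smallest f with faults ≤ 6 is 3.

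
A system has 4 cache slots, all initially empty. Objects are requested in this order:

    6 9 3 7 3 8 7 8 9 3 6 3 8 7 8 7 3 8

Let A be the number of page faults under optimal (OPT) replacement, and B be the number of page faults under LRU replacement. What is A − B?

Under OPT: F F F F . F . . . . F . . . . . . . → 6 faults.
Under LRU: F F F F . F . . . . F . . F . . . . → 7 faults.
A − B = 6 − 7 = -1.

-1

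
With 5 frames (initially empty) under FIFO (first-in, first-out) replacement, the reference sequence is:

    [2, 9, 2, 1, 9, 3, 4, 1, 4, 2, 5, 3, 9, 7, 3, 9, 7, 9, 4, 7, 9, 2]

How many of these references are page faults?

2 → miss, frames [2]
9 → miss, frames [2, 9]
2 → hit
1 → miss, frames [2, 9, 1]
9 → hit
3 → miss, frames [2, 9, 1, 3]
4 → miss, frames [2, 9, 1, 3, 4]
1 → hit
4 → hit
2 → hit
5 → miss, evict 2, frames [9, 1, 3, 4, 5]
3 → hit
9 → hit
7 → miss, evict 9, frames [1, 3, 4, 5, 7]
3 → hit
9 → miss, evict 1, frames [3, 4, 5, 7, 9]
7 → hit
9 → hit
4 → hit
7 → hit
9 → hit
2 → miss, evict 3, frames [4, 5, 7, 9, 2]
Page faults: 9.

9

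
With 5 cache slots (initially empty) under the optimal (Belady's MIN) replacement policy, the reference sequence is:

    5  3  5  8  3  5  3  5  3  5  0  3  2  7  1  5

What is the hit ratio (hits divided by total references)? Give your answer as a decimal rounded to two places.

0.56

5: miss, frames [5]
3: miss, frames [5, 3]
5: hit
8: miss, frames [5, 3, 8]
3: hit
5: hit
3: hit
5: hit
3: hit
5: hit
0: miss, frames [5, 3, 8, 0]
3: hit
2: miss, frames [5, 3, 8, 0, 2]
7: miss, evict 2, frames [5, 3, 8, 0, 7]
1: miss, evict 7, frames [5, 3, 8, 0, 1]
5: hit
Hits: 9 of 16 references → 9/16 = 0.5625.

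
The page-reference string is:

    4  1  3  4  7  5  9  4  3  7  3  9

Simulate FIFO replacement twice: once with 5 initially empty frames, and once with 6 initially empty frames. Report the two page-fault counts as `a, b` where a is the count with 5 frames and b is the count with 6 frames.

5 frames: F F F . F F F F . . . . → 7 faults.
6 frames: F F F . F F F . . . . . → 6 faults.
6 < 7: adding a frame reduced faults, as is typical.

7, 6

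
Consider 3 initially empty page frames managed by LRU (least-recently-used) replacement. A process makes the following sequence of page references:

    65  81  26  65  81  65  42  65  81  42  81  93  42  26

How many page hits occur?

8

65: miss, frames [65]
81: miss, frames [65, 81]
26: miss, frames [65, 81, 26]
65: hit
81: hit
65: hit
42: miss, evict 26, frames [81, 65, 42]
65: hit
81: hit
42: hit
81: hit
93: miss, evict 65, frames [42, 81, 93]
42: hit
26: miss, evict 81, frames [93, 42, 26]
Hits: 8.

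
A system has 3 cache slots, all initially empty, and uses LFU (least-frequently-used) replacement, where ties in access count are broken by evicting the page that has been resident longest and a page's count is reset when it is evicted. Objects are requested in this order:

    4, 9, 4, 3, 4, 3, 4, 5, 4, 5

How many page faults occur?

4: fault, frames [4]
9: fault, frames [4, 9]
4: hit
3: fault, frames [4, 9, 3]
4: hit
3: hit
4: hit
5: fault, evict 9, frames [4, 3, 5]
4: hit
5: hit
Page faults: 4.

4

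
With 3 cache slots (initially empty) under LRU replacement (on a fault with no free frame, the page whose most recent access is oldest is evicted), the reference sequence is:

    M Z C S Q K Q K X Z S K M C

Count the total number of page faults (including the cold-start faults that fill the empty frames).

12

M: fault, frames (M)
Z: fault, frames (M Z)
C: fault, frames (M Z C)
S: fault, evict M, frames (Z C S)
Q: fault, evict Z, frames (C S Q)
K: fault, evict C, frames (S Q K)
Q: hit
K: hit
X: fault, evict S, frames (Q K X)
Z: fault, evict Q, frames (K X Z)
S: fault, evict K, frames (X Z S)
K: fault, evict X, frames (Z S K)
M: fault, evict Z, frames (S K M)
C: fault, evict S, frames (K M C)
Page faults: 12.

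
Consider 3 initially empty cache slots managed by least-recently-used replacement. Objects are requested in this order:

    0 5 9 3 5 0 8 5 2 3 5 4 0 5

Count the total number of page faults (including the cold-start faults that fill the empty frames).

10

0 → fault, frames {0}
5 → fault, frames {0,5}
9 → fault, frames {0,5,9}
3 → fault, evict 0, frames {5,9,3}
5 → hit
0 → fault, evict 9, frames {3,5,0}
8 → fault, evict 3, frames {5,0,8}
5 → hit
2 → fault, evict 0, frames {8,5,2}
3 → fault, evict 8, frames {5,2,3}
5 → hit
4 → fault, evict 2, frames {3,5,4}
0 → fault, evict 3, frames {5,4,0}
5 → hit
Page faults: 10.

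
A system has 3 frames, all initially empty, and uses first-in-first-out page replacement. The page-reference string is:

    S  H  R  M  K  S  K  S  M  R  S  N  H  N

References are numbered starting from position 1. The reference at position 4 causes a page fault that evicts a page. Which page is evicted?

pos 1: S: miss, frames [S]
pos 2: H: miss, frames [S, H]
pos 3: R: miss, frames [S, H, R]
pos 4: M: miss, evict S, frames [H, R, M]
At position 4, page S is evicted.

S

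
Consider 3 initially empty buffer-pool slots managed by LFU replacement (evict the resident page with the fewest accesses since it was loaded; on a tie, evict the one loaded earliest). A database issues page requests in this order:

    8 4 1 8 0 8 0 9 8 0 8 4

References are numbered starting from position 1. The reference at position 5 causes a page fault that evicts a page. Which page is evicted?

pos 1: 8 -> miss, frames [8]
pos 2: 4 -> miss, frames [8, 4]
pos 3: 1 -> miss, frames [8, 4, 1]
pos 4: 8 -> hit
pos 5: 0 -> miss, evict 4, frames [8, 1, 0]
At position 5, page 4 is evicted.

4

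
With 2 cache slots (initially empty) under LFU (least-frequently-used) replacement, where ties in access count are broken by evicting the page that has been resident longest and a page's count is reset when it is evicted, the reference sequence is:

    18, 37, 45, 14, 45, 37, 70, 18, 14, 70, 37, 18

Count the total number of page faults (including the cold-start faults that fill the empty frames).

11

18 → fault, frames (18)
37 → fault, frames (18 37)
45 → fault, evict 18, frames (37 45)
14 → fault, evict 37, frames (45 14)
45 → hit
37 → fault, evict 14, frames (45 37)
70 → fault, evict 37, frames (45 70)
18 → fault, evict 70, frames (45 18)
14 → fault, evict 18, frames (45 14)
70 → fault, evict 14, frames (45 70)
37 → fault, evict 70, frames (45 37)
18 → fault, evict 37, frames (45 18)
Page faults: 11.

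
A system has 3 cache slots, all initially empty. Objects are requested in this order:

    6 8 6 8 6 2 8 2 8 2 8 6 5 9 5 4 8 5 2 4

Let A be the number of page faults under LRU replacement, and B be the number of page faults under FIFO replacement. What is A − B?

Under LRU: F F . . . F . . . . . . F F . F F . F F → 9 faults.
Under FIFO: F F . . . F . . . . . . F F . F F F F F → 10 faults.
A − B = 9 − 10 = -1.

-1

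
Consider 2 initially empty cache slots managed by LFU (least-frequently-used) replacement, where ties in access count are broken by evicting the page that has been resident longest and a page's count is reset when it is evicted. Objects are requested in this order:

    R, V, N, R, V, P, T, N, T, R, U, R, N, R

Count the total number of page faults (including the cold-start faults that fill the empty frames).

13

R → fault, frames {R}
V → fault, frames {R,V}
N → fault, evict R, frames {V,N}
R → fault, evict V, frames {N,R}
V → fault, evict N, frames {R,V}
P → fault, evict R, frames {V,P}
T → fault, evict V, frames {P,T}
N → fault, evict P, frames {T,N}
T → hit
R → fault, evict N, frames {T,R}
U → fault, evict R, frames {T,U}
R → fault, evict U, frames {T,R}
N → fault, evict R, frames {T,N}
R → fault, evict N, frames {T,R}
Page faults: 13.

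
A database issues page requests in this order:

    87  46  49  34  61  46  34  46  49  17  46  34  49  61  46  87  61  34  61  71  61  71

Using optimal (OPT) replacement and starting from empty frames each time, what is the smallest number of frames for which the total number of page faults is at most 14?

f=1: 22 faults
f=2: 14 faults
f=3: 11 faults
f=4: 9 faults
f=5: 8 faults
f=6: 7 faults
f=7: 7 faults
Smallest f with faults ≤ 14 is 2.

2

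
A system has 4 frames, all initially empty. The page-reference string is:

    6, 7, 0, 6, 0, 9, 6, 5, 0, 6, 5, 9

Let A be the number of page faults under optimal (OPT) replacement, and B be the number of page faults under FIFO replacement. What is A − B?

Under OPT: F F F . . F . F . . . . → 5 faults.
Under FIFO: F F F . . F . F . F . . → 6 faults.
A − B = 5 − 6 = -1.

-1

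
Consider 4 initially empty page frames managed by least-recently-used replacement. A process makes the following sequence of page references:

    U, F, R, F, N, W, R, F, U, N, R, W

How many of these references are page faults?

U -> fault, frames {U}
F -> fault, frames {U,F}
R -> fault, frames {U,F,R}
F -> hit
N -> fault, frames {U,R,F,N}
W -> fault, evict U, frames {R,F,N,W}
R -> hit
F -> hit
U -> fault, evict N, frames {W,R,F,U}
N -> fault, evict W, frames {R,F,U,N}
R -> hit
W -> fault, evict F, frames {U,N,R,W}
Page faults: 8.

8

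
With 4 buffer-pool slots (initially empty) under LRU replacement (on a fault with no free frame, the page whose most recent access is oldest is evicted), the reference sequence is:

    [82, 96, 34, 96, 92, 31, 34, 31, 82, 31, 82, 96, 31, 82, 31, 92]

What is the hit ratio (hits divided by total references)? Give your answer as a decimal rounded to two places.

0.50

82 -> miss, frames (82)
96 -> miss, frames (82 96)
34 -> miss, frames (82 96 34)
96 -> hit
92 -> miss, frames (82 34 96 92)
31 -> miss, evict 82, frames (34 96 92 31)
34 -> hit
31 -> hit
82 -> miss, evict 96, frames (92 34 31 82)
31 -> hit
82 -> hit
96 -> miss, evict 92, frames (34 31 82 96)
31 -> hit
82 -> hit
31 -> hit
92 -> miss, evict 34, frames (96 82 31 92)
Hits: 8 of 16 references → 8/16 = 0.5000.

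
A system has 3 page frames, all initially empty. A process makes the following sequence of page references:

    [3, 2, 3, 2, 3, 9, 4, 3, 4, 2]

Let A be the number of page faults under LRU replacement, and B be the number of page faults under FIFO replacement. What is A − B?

Under LRU: F F . . . F F . . F → 5 faults.
Under FIFO: F F . . . F F F . F → 6 faults.
A − B = 5 − 6 = -1.

-1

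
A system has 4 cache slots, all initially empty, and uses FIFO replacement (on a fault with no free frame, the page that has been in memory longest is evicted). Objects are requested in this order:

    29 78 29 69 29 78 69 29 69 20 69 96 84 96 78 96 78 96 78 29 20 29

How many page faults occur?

29 -> miss, frames {29}
78 -> miss, frames {29,78}
29 -> hit
69 -> miss, frames {29,78,69}
29 -> hit
78 -> hit
69 -> hit
29 -> hit
69 -> hit
20 -> miss, frames {29,78,69,20}
69 -> hit
96 -> miss, evict 29, frames {78,69,20,96}
84 -> miss, evict 78, frames {69,20,96,84}
96 -> hit
78 -> miss, evict 69, frames {20,96,84,78}
96 -> hit
78 -> hit
96 -> hit
78 -> hit
29 -> miss, evict 20, frames {96,84,78,29}
20 -> miss, evict 96, frames {84,78,29,20}
29 -> hit
Page faults: 9.

9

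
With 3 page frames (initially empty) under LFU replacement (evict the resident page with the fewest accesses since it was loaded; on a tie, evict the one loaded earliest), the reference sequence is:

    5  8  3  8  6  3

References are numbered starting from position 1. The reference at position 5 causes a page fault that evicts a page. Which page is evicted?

pos 1: 5 → miss, frames {5}
pos 2: 8 → miss, frames {5,8}
pos 3: 3 → miss, frames {5,8,3}
pos 4: 8 → hit
pos 5: 6 → miss, evict 5, frames {8,3,6}
At position 5, page 5 is evicted.

5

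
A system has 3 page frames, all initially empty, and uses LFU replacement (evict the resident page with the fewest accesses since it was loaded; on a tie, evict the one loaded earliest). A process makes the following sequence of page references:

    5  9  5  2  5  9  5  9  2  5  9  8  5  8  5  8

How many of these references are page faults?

5: fault, frames (5)
9: fault, frames (5 9)
5: hit
2: fault, frames (5 9 2)
5: hit
9: hit
5: hit
9: hit
2: hit
5: hit
9: hit
8: fault, evict 2, frames (5 9 8)
5: hit
8: hit
5: hit
8: hit
Page faults: 4.

4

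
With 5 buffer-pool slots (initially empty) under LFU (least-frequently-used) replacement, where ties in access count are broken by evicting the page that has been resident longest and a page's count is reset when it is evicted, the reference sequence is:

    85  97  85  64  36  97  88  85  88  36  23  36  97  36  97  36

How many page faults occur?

6

85 -> fault, frames (85)
97 -> fault, frames (85 97)
85 -> hit
64 -> fault, frames (85 97 64)
36 -> fault, frames (85 97 64 36)
97 -> hit
88 -> fault, frames (85 97 64 36 88)
85 -> hit
88 -> hit
36 -> hit
23 -> fault, evict 64, frames (85 97 36 88 23)
36 -> hit
97 -> hit
36 -> hit
97 -> hit
36 -> hit
Page faults: 6.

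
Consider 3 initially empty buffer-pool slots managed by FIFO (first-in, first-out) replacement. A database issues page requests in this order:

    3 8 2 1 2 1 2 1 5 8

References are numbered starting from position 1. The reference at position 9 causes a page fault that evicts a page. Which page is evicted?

pos 1: 3: miss, frames [3]
pos 2: 8: miss, frames [3, 8]
pos 3: 2: miss, frames [3, 8, 2]
pos 4: 1: miss, evict 3, frames [8, 2, 1]
pos 5: 2: hit
pos 6: 1: hit
pos 7: 2: hit
pos 8: 1: hit
pos 9: 5: miss, evict 8, frames [2, 1, 5]
At position 9, page 8 is evicted.

8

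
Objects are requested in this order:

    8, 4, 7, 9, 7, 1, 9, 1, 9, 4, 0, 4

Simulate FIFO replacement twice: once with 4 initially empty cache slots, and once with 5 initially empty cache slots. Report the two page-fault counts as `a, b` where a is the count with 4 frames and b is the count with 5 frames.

7, 6

4 frames: F F F F . F . . . . F F → 7 faults.
5 frames: F F F F . F . . . . F . → 6 faults.
6 < 7: adding a frame reduced faults, as is typical.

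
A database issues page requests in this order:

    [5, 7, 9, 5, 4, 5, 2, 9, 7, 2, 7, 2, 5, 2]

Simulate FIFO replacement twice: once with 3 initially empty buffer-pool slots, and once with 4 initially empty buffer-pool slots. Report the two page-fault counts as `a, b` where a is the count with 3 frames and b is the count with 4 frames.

10, 6

3 frames: F F F . F F F F F . . . F F → 10 faults.
4 frames: F F F . F . F . . . . . F . → 6 faults.
6 < 10: adding a frame reduced faults, as is typical.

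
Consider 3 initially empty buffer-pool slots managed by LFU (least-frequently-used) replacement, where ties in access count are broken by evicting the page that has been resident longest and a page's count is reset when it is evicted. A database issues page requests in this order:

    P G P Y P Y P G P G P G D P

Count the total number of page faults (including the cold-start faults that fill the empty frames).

P -> miss, frames [P]
G -> miss, frames [P, G]
P -> hit
Y -> miss, frames [P, G, Y]
P -> hit
Y -> hit
P -> hit
G -> hit
P -> hit
G -> hit
P -> hit
G -> hit
D -> miss, evict Y, frames [P, G, D]
P -> hit
Page faults: 4.

4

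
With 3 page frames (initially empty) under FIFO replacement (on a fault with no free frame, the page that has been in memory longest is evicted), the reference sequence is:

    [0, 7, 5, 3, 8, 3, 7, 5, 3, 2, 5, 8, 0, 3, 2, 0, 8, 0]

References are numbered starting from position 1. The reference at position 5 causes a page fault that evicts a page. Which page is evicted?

pos 1: 0 -> miss, frames {0}
pos 2: 7 -> miss, frames {0,7}
pos 3: 5 -> miss, frames {0,7,5}
pos 4: 3 -> miss, evict 0, frames {7,5,3}
pos 5: 8 -> miss, evict 7, frames {5,3,8}
At position 5, page 7 is evicted.

7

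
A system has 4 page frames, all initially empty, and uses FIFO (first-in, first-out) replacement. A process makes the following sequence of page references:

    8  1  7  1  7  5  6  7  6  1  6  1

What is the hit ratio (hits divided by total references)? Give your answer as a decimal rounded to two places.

0.58

8: fault, frames {8}
1: fault, frames {8,1}
7: fault, frames {8,1,7}
1: hit
7: hit
5: fault, frames {8,1,7,5}
6: fault, evict 8, frames {1,7,5,6}
7: hit
6: hit
1: hit
6: hit
1: hit
Hits: 7 of 12 references → 7/12 = 0.5833.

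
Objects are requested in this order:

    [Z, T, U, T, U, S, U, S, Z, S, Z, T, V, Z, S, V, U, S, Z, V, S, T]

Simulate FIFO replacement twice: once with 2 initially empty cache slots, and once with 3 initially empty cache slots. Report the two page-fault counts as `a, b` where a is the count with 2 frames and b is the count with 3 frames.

2 frames: F F F . . F . . F . . F F F F F F F F F F F → 16 faults.
3 frames: F F F . . F . . F . . F F . F . F . F F F F → 13 faults.
13 < 16: adding a frame reduced faults, as is typical.

16, 13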